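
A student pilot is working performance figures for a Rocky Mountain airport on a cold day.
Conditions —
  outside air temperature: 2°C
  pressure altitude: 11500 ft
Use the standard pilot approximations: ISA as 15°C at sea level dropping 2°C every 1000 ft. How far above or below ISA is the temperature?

ISA temperature at 11500 ft = 15 − 2 × (11500/1000) = -8°C.
Deviation = OAT − ISA = 2 − (-8) = +10°C.

ISA+10°C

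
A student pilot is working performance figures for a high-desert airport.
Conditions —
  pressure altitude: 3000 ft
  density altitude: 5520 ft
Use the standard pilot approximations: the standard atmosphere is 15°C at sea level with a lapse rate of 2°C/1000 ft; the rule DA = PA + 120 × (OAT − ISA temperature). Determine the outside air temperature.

30°C

Density altitude − pressure altitude = 5520 − 3000 = +2520 ft.
At 120 ft/°C that is an ISA deviation of 2520/120 = +21°C.
ISA temperature at 3000 ft = 15 − 2 × (3000/1000) = 9°C.
OAT = ISA + deviation = 9 + (+21) = 30°C.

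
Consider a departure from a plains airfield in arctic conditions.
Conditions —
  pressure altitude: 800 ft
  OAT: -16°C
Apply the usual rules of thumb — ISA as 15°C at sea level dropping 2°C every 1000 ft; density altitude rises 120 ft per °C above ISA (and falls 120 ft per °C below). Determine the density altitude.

-2728 ft

ISA temperature at 800 ft = 15 − 2 × (800/1000) = 13.4°C.
ISA deviation = -16 − 13.4 = -29.4°C.
Density altitude = 800 + 120 × (-29.4) = 800 + (-3528) = -2728 ft.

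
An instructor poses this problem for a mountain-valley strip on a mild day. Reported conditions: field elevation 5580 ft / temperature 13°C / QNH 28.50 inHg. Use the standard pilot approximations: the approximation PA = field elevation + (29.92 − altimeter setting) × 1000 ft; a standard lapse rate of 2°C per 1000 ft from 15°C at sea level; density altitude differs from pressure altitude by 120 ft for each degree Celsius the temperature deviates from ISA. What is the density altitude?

Pressure altitude = 5580 + (29.92 − 28.50) × 1000 = 5580 + (+1420) = 7000 ft.
ISA temperature at 7000 ft = 15 − 2 × (7000/1000) = 1°C.
ISA deviation = 13 − 1 = +12°C.
Density altitude = 7000 + 120 × (12) = 8440 ft.

8440 ft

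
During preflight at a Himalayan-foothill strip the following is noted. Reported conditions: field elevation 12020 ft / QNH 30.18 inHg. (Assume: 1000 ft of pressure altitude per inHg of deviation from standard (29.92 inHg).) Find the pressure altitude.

Pressure correction = (29.92 − 30.18) × 1000 = -260 ft.
Pressure altitude = 12020 + (-260) = 11760 ft.

11760 ft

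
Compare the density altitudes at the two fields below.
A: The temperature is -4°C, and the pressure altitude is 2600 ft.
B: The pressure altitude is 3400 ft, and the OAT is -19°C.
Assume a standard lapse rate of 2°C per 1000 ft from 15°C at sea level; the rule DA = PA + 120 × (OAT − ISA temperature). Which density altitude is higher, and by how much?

A by 808 ft

A: ISA temp = 9.8°C, deviation -13.8°C, DA = 2600 + 120 × (-13.8) = 944 ft.
B: ISA temp = 8.2°C, deviation -27.2°C, DA = 3400 + 120 × (-27.2) = 136 ft.
A is higher by 944 − 136 = 808 ft.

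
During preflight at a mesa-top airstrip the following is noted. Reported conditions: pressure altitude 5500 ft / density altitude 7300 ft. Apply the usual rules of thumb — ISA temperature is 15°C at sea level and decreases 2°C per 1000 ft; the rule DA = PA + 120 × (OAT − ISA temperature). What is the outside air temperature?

Density altitude − pressure altitude = 7300 − 5500 = +1800 ft.
At 120 ft/°C that is an ISA deviation of 1800/120 = +15°C.
ISA temperature at 5500 ft = 15 − 2 × (5500/1000) = 4°C.
OAT = ISA + deviation = 4 + (+15) = 19°C.

19°C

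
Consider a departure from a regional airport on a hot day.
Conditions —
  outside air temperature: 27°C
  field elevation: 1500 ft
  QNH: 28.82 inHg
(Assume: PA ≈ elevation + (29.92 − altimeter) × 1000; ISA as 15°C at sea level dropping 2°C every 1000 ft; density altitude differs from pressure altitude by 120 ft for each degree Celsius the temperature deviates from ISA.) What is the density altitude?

4664 ft

Pressure altitude = 1500 + (29.92 − 28.82) × 1000 = 1500 + (+1100) = 2600 ft.
ISA temperature at 2600 ft = 15 − 2 × (2600/1000) = 9.8°C.
ISA deviation = 27 − 9.8 = +17.2°C.
Density altitude = 2600 + 120 × (17.2) = 4664 ft.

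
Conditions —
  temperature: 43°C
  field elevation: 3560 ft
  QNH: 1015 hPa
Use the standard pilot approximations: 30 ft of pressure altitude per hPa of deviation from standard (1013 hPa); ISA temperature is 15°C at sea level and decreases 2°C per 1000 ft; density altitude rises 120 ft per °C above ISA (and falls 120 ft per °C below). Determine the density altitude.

Pressure altitude = 3560 + (1013 − 1015) × 30 = 3560 + (-60) = 3500 ft.
ISA temperature at 3500 ft = 15 − 2 × (3500/1000) = 8°C.
ISA deviation = 43 − 8 = +35°C.
Density altitude = 3500 + 120 × (35) = 7700 ft.

7700 ft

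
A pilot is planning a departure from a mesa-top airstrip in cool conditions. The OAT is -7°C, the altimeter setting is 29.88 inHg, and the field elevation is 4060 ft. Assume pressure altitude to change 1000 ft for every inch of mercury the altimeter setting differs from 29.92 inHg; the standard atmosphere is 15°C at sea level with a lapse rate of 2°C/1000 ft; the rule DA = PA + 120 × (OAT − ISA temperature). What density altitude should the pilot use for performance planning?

Pressure altitude = 4060 + (29.92 − 29.88) × 1000 = 4060 + (+40) = 4100 ft.
ISA temperature at 4100 ft = 15 − 2 × (4100/1000) = 6.8°C.
ISA deviation = -7 − 6.8 = -13.8°C.
Density altitude = 4100 + 120 × (-13.8) = 2444 ft.

2444 ft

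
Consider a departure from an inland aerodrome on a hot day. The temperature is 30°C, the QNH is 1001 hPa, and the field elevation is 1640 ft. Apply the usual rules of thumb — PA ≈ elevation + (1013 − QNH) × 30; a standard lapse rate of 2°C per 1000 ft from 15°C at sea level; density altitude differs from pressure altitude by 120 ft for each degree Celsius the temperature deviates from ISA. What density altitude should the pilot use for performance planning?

Pressure altitude = 1640 + (1013 − 1001) × 30 = 1640 + (+360) = 2000 ft.
ISA temperature at 2000 ft = 15 − 2 × (2000/1000) = 11°C.
ISA deviation = 30 − 11 = +19°C.
Density altitude = 2000 + 120 × (19) = 4280 ft.

4280 ft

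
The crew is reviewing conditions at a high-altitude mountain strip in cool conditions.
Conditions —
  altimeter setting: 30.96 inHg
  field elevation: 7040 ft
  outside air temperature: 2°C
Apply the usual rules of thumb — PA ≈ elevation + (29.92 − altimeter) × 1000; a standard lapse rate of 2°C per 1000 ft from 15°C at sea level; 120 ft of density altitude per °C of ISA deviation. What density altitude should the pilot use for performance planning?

Pressure altitude = 7040 + (29.92 − 30.96) × 1000 = 7040 + (-1040) = 6000 ft.
ISA temperature at 6000 ft = 15 − 2 × (6000/1000) = 3°C.
ISA deviation = 2 − 3 = -1°C.
Density altitude = 6000 + 120 × (-1) = 5880 ft.

5880 ft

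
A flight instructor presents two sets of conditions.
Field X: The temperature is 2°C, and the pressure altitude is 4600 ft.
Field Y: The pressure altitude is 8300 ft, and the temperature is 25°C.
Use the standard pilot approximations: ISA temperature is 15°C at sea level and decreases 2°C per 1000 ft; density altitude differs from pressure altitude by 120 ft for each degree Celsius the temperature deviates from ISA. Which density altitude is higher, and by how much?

Field X: ISA temp = 5.8°C, deviation -3.8°C, DA = 4600 + 120 × (-3.8) = 4144 ft.
Field Y: ISA temp = -1.6°C, deviation +26.6°C, DA = 8300 + 120 × 26.6 = 11492 ft.
Field Y is higher by 11492 − 4144 = 7348 ft.

Field Y by 7348 ft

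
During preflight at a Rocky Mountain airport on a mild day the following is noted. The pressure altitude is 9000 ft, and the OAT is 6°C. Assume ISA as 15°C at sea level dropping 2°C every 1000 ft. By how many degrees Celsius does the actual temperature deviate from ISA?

ISA temperature at 9000 ft = 15 − 2 × (9000/1000) = -3°C.
Deviation = OAT − ISA = 6 − (-3) = +9°C.

ISA+9°C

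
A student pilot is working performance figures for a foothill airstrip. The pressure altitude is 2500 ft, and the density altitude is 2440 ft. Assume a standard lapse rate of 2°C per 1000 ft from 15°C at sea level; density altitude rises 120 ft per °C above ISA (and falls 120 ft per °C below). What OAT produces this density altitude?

Density altitude − pressure altitude = 2440 − 2500 = -60 ft.
At 120 ft/°C that is an ISA deviation of -60/120 = -0.5°C.
ISA temperature at 2500 ft = 15 − 2 × (2500/1000) = 10°C.
OAT = ISA + deviation = 10 + (-0.5) = 9.5°C.

9.5°C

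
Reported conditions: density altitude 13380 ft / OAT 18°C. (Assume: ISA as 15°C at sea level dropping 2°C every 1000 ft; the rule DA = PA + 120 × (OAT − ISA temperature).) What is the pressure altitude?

DA = PA + 120 × (OAT − (15 − 2·PA/1000)) = PA + 120·OAT − 1800 + 0.24·PA = 1.24·PA + 120·OAT − 1800.
So 1.24·PA = 13380 − 120 × 18 + 1800 = 13020.
PA = 13020 / 1.24 = 10500 ft.

10500 ft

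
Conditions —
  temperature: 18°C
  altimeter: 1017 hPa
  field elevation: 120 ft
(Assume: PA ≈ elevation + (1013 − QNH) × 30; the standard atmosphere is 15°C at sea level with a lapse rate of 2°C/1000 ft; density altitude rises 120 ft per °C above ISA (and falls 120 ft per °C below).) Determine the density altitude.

360 ft

Pressure altitude = 120 + (1013 − 1017) × 30 = 120 + (-120) = 0 ft.
ISA temperature at 0 ft = 15 − 2 × (0/1000) = 15°C.
ISA deviation = 18 − 15 = +3°C.
Density altitude = 0 + 120 × (3) = 360 ft.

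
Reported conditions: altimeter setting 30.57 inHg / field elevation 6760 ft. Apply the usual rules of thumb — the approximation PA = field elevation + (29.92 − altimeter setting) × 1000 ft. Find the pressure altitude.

6110 ft

Pressure correction = (29.92 − 30.57) × 1000 = -650 ft.
Pressure altitude = 6760 + (-650) = 6110 ft.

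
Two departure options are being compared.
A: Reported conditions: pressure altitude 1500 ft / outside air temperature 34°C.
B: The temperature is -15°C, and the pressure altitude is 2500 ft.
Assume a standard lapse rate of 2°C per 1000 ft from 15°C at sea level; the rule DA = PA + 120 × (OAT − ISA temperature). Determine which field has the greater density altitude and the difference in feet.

A: ISA temp = 12°C, deviation +22°C, DA = 1500 + 120 × 22 = 4140 ft.
B: ISA temp = 10°C, deviation -25°C, DA = 2500 + 120 × (-25) = -500 ft.
A is higher by 4140 − (-500) = 4640 ft.

A by 4640 ft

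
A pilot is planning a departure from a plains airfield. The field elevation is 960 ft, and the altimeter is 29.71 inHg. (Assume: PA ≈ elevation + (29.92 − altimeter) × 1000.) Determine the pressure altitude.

Pressure correction = (29.92 − 29.71) × 1000 = +210 ft.
Pressure altitude = 960 + (+210) = 1170 ft.

1170 ft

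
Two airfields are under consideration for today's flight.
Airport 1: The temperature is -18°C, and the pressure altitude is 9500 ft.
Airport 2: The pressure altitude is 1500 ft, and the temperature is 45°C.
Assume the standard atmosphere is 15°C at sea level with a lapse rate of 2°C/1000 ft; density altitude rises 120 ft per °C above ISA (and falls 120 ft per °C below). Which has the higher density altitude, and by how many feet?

Airport 1 by 2360 ft

Airport 1: ISA temp = -4°C, deviation -14°C, DA = 9500 + 120 × (-14) = 7820 ft.
Airport 2: ISA temp = 12°C, deviation +33°C, DA = 1500 + 120 × 33 = 5460 ft.
Airport 1 is higher by 7820 − 5460 = 2360 ft.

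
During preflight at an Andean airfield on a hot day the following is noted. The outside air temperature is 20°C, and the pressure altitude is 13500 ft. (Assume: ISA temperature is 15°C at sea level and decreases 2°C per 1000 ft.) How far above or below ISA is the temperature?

ISA+32°C

ISA temperature at 13500 ft = 15 − 2 × (13500/1000) = -12°C.
Deviation = OAT − ISA = 20 − (-12) = +32°C.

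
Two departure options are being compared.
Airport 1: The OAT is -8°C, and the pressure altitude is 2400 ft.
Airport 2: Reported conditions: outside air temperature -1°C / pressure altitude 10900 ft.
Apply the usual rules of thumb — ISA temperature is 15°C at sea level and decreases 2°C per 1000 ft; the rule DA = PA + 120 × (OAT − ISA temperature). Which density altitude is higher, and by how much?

Airport 2 by 11380 ft

Airport 1: ISA temp = 10.2°C, deviation -18.2°C, DA = 2400 + 120 × (-18.2) = 216 ft.
Airport 2: ISA temp = -6.8°C, deviation +5.8°C, DA = 10900 + 120 × 5.8 = 11596 ft.
Airport 2 is higher by 11596 − 216 = 11380 ft.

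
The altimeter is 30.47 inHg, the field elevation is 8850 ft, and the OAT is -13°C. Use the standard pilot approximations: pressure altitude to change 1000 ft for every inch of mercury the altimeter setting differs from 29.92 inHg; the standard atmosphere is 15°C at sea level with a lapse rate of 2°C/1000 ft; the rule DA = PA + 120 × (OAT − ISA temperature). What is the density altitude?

Pressure altitude = 8850 + (29.92 − 30.47) × 1000 = 8850 + (-550) = 8300 ft.
ISA temperature at 8300 ft = 15 − 2 × (8300/1000) = -1.6°C.
ISA deviation = -13 − (-1.6) = -11.4°C.
Density altitude = 8300 + 120 × (-11.4) = 6932 ft.

6932 ft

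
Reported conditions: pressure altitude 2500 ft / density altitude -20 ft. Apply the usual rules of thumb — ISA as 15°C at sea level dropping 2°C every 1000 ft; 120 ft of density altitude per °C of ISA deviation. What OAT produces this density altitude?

Density altitude − pressure altitude = -20 − 2500 = -2520 ft.
At 120 ft/°C that is an ISA deviation of -2520/120 = -21°C.
ISA temperature at 2500 ft = 15 − 2 × (2500/1000) = 10°C.
OAT = ISA + deviation = 10 + (-21) = -11°C.

-11°C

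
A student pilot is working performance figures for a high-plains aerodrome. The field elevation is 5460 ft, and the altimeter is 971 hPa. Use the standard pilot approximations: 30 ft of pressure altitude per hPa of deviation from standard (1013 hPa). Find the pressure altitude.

Pressure correction = (1013 − 971) × 30 = +1260 ft.
Pressure altitude = 5460 + (+1260) = 6720 ft.

6720 ft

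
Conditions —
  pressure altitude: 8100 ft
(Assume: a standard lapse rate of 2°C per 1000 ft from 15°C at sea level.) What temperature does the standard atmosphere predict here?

-1.2°C

ISA temperature = 15 − 2 × (8100/1000) = 15 − 16.2 = -1.2°C.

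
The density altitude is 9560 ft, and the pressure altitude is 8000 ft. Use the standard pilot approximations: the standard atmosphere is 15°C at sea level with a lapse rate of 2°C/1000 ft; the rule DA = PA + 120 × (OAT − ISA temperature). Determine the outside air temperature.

Density altitude − pressure altitude = 9560 − 8000 = +1560 ft.
At 120 ft/°C that is an ISA deviation of 1560/120 = +13°C.
ISA temperature at 8000 ft = 15 − 2 × (8000/1000) = -1°C.
OAT = ISA + deviation = -1 + (+13) = 12°C.

12°C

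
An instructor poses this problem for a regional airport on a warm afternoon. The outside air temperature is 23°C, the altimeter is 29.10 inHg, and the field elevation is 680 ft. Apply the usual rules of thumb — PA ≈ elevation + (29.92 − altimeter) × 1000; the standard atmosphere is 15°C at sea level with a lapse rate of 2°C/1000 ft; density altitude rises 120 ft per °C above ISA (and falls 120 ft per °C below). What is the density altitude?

Pressure altitude = 680 + (29.92 − 29.10) × 1000 = 680 + (+820) = 1500 ft.
ISA temperature at 1500 ft = 15 − 2 × (1500/1000) = 12°C.
ISA deviation = 23 − 12 = +11°C.
Density altitude = 1500 + 120 × (11) = 2820 ft.

2820 ft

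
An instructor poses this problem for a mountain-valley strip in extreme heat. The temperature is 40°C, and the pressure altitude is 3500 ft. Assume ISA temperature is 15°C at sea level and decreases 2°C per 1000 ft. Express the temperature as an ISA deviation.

ISA temperature at 3500 ft = 15 − 2 × (3500/1000) = 8°C.
Deviation = OAT − ISA = 40 − 8 = +32°C.

ISA+32°C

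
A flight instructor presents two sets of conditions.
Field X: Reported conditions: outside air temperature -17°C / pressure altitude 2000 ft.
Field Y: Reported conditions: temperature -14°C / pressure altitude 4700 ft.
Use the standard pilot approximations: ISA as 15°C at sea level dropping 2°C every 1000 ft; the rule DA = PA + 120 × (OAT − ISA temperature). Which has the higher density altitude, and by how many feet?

Field X: ISA temp = 11°C, deviation -28°C, DA = 2000 + 120 × (-28) = -1360 ft.
Field Y: ISA temp = 5.6°C, deviation -19.6°C, DA = 4700 + 120 × (-19.6) = 2348 ft.
Field Y is higher by 2348 − (-1360) = 3708 ft.

Field Y by 3708 ft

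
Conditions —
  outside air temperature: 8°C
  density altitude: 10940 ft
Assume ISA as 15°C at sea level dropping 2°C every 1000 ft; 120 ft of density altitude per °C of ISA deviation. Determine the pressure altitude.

9500 ft

DA = PA + 120 × (OAT − (15 − 2·PA/1000)) = PA + 120·OAT − 1800 + 0.24·PA = 1.24·PA + 120·OAT − 1800.
So 1.24·PA = 10940 − 120 × 8 + 1800 = 11780.
PA = 11780 / 1.24 = 9500 ft.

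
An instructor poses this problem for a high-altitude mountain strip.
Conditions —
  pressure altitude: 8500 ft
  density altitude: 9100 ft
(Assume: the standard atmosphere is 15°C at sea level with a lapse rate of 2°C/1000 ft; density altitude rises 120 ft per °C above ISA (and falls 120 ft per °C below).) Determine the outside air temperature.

Density altitude − pressure altitude = 9100 − 8500 = +600 ft.
At 120 ft/°C that is an ISA deviation of 600/120 = +5°C.
ISA temperature at 8500 ft = 15 − 2 × (8500/1000) = -2°C.
OAT = ISA + deviation = -2 + (+5) = 3°C.

3°C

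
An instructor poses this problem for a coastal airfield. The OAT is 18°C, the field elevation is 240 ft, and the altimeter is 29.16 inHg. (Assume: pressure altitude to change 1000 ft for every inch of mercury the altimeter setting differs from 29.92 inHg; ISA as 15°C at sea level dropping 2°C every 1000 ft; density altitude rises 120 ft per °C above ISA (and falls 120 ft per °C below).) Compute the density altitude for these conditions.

Pressure altitude = 240 + (29.92 − 29.16) × 1000 = 240 + (+760) = 1000 ft.
ISA temperature at 1000 ft = 15 − 2 × (1000/1000) = 13°C.
ISA deviation = 18 − 13 = +5°C.
Density altitude = 1000 + 120 × (5) = 1600 ft.

1600 ft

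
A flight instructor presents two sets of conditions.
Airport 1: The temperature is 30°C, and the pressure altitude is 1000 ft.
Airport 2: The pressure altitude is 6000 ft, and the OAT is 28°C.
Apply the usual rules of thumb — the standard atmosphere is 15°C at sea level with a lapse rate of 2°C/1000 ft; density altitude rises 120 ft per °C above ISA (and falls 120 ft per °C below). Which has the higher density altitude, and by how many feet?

Airport 1: ISA temp = 13°C, deviation +17°C, DA = 1000 + 120 × 17 = 3040 ft.
Airport 2: ISA temp = 3°C, deviation +25°C, DA = 6000 + 120 × 25 = 9000 ft.
Airport 2 is higher by 9000 − 3040 = 5960 ft.

Airport 2 by 5960 ft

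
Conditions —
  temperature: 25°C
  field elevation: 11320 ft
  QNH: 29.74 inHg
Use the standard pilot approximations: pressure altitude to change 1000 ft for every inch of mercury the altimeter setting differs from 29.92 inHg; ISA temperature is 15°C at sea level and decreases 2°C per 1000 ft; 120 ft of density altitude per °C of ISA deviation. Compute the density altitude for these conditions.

Pressure altitude = 11320 + (29.92 − 29.74) × 1000 = 11320 + (+180) = 11500 ft.
ISA temperature at 11500 ft = 15 − 2 × (11500/1000) = -8°C.
ISA deviation = 25 − (-8) = +33°C.
Density altitude = 11500 + 120 × (33) = 15460 ft.

15460 ft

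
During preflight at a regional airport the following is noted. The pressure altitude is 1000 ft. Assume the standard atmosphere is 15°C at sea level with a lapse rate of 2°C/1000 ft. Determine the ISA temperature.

13°C

ISA temperature = 15 − 2 × (1000/1000) = 15 − 2 = 13°C.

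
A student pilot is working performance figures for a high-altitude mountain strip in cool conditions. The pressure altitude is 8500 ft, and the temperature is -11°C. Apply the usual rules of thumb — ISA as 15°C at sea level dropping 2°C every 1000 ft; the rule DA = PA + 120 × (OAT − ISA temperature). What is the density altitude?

ISA temperature at 8500 ft = 15 − 2 × (8500/1000) = -2°C.
ISA deviation = -11 − (-2) = -9°C.
Density altitude = 8500 + 120 × (-9) = 8500 + (-1080) = 7420 ft.

7420 ft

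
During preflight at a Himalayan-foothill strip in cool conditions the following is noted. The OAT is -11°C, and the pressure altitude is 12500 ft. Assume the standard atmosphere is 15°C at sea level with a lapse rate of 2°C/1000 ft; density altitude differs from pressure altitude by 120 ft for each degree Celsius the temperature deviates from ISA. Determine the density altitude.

ISA temperature at 12500 ft = 15 − 2 × (12500/1000) = -10°C.
ISA deviation = -11 − (-10) = -1°C.
Density altitude = 12500 + 120 × (-1) = 12500 + (-120) = 12380 ft.

12380 ft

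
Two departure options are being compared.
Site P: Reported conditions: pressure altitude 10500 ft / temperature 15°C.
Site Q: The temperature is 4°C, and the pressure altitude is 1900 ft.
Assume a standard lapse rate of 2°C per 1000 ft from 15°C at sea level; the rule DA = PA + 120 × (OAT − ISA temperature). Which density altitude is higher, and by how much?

Site P by 11984 ft

Site P: ISA temp = -6°C, deviation +21°C, DA = 10500 + 120 × 21 = 13020 ft.
Site Q: ISA temp = 11.2°C, deviation -7.2°C, DA = 1900 + 120 × (-7.2) = 1036 ft.
Site P is higher by 13020 − 1036 = 11984 ft.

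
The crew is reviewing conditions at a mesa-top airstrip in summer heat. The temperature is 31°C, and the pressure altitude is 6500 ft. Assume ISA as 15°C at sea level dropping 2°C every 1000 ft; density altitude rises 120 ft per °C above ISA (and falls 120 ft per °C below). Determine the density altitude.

9980 ft

ISA temperature at 6500 ft = 15 − 2 × (6500/1000) = 2°C.
ISA deviation = 31 − 2 = +29°C.
Density altitude = 6500 + 120 × (29) = 6500 + (+3480) = 9980 ft.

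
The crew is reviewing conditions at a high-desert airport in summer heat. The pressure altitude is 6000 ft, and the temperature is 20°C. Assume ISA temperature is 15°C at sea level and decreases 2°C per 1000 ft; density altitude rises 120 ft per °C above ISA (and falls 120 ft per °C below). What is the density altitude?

ISA temperature at 6000 ft = 15 − 2 × (6000/1000) = 3°C.
ISA deviation = 20 − 3 = +17°C.
Density altitude = 6000 + 120 × (17) = 6000 + (+2040) = 8040 ft.

8040 ft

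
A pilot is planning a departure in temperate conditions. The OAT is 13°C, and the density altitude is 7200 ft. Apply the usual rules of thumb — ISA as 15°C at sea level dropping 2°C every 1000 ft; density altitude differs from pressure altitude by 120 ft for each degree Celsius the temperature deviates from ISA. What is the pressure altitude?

DA = PA + 120 × (OAT − (15 − 2·PA/1000)) = PA + 120·OAT − 1800 + 0.24·PA = 1.24·PA + 120·OAT − 1800.
So 1.24·PA = 7200 − 120 × 13 + 1800 = 7440.
PA = 7440 / 1.24 = 6000 ft.

6000 ft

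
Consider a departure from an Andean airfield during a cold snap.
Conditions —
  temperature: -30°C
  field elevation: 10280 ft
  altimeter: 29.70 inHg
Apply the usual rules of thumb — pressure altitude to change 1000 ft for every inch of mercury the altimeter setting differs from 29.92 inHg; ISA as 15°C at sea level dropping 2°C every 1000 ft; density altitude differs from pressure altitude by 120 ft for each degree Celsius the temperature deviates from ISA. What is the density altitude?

Pressure altitude = 10280 + (29.92 − 29.70) × 1000 = 10280 + (+220) = 10500 ft.
ISA temperature at 10500 ft = 15 − 2 × (10500/1000) = -6°C.
ISA deviation = -30 − (-6) = -24°C.
Density altitude = 10500 + 120 × (-24) = 7620 ft.

7620 ft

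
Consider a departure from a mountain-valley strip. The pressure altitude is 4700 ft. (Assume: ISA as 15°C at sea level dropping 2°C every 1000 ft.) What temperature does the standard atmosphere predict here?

5.6°C

ISA temperature = 15 − 2 × (4700/1000) = 15 − 9.4 = 5.6°C.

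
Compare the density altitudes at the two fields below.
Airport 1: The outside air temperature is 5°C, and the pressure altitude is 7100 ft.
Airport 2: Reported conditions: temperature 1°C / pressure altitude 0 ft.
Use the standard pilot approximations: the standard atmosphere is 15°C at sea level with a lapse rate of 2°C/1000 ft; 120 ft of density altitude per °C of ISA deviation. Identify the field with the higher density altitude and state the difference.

Airport 1: ISA temp = 0.8°C, deviation +4.2°C, DA = 7100 + 120 × 4.2 = 7604 ft.
Airport 2: ISA temp = 15°C, deviation -14°C, DA = 0 + 120 × (-14) = -1680 ft.
Airport 1 is higher by 7604 − (-1680) = 9284 ft.

Airport 1 by 9284 ft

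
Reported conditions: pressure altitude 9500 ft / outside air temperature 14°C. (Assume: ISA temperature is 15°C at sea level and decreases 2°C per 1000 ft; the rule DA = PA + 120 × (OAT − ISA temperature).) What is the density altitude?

11660 ft

ISA temperature at 9500 ft = 15 − 2 × (9500/1000) = -4°C.
ISA deviation = 14 − (-4) = +18°C.
Density altitude = 9500 + 120 × (18) = 9500 + (+2160) = 11660 ft.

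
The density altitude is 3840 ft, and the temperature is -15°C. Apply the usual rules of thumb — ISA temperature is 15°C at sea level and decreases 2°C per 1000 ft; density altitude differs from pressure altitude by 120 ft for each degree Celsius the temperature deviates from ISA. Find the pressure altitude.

6000 ft

DA = PA + 120 × (OAT − (15 − 2·PA/1000)) = PA + 120·OAT − 1800 + 0.24·PA = 1.24·PA + 120·OAT − 1800.
So 1.24·PA = 3840 − 120 × (-15) + 1800 = 7440.
PA = 7440 / 1.24 = 6000 ft.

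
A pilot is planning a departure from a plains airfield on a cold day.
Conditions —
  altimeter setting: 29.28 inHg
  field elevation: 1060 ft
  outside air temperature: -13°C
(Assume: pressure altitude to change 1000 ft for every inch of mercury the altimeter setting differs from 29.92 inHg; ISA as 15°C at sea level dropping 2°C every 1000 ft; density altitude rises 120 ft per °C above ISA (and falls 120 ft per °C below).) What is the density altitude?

Pressure altitude = 1060 + (29.92 − 29.28) × 1000 = 1060 + (+640) = 1700 ft.
ISA temperature at 1700 ft = 15 − 2 × (1700/1000) = 11.6°C.
ISA deviation = -13 − 11.6 = -24.6°C.
Density altitude = 1700 + 120 × (-24.6) = -1252 ft.

-1252 ft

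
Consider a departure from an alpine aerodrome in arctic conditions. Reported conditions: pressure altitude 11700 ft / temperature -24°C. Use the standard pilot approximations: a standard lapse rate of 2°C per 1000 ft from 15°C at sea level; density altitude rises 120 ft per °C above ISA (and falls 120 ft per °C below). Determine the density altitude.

ISA temperature at 11700 ft = 15 − 2 × (11700/1000) = -8.4°C.
ISA deviation = -24 − (-8.4) = -15.6°C.
Density altitude = 11700 + 120 × (-15.6) = 11700 + (-1872) = 9828 ft.

9828 ft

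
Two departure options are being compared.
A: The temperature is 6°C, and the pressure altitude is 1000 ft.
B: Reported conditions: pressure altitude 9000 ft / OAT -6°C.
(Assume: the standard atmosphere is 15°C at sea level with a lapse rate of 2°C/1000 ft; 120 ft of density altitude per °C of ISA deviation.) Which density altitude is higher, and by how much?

B by 8480 ft

A: ISA temp = 13°C, deviation -7°C, DA = 1000 + 120 × (-7) = 160 ft.
B: ISA temp = -3°C, deviation -3°C, DA = 9000 + 120 × (-3) = 8640 ft.
B is higher by 8640 − 160 = 8480 ft.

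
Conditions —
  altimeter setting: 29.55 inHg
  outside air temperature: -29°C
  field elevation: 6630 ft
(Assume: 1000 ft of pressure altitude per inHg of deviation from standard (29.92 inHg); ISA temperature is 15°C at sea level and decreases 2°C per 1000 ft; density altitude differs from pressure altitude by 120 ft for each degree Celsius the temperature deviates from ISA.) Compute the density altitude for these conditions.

3400 ft

Pressure altitude = 6630 + (29.92 − 29.55) × 1000 = 6630 + (+370) = 7000 ft.
ISA temperature at 7000 ft = 15 − 2 × (7000/1000) = 1°C.
ISA deviation = -29 − 1 = -30°C.
Density altitude = 7000 + 120 × (-30) = 3400 ft.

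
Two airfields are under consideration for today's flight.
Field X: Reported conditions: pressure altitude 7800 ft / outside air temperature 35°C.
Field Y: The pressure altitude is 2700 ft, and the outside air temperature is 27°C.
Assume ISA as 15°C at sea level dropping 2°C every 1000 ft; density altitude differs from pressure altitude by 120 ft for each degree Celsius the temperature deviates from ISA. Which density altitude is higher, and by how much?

Field X: ISA temp = -0.6°C, deviation +35.6°C, DA = 7800 + 120 × 35.6 = 12072 ft.
Field Y: ISA temp = 9.6°C, deviation +17.4°C, DA = 2700 + 120 × 17.4 = 4788 ft.
Field X is higher by 12072 − 4788 = 7284 ft.

Field X by 7284 ft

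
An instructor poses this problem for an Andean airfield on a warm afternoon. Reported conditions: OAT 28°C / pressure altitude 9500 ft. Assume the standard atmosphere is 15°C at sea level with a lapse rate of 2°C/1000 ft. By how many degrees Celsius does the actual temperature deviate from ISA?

ISA+32°C

ISA temperature at 9500 ft = 15 − 2 × (9500/1000) = -4°C.
Deviation = OAT − ISA = 28 − (-4) = +32°C.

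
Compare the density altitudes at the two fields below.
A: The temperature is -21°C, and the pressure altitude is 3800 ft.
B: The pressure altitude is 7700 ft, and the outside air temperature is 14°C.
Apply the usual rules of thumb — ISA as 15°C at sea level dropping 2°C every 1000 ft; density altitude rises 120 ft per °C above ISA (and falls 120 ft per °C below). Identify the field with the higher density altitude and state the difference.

B by 9036 ft

A: ISA temp = 7.4°C, deviation -28.4°C, DA = 3800 + 120 × (-28.4) = 392 ft.
B: ISA temp = -0.4°C, deviation +14.4°C, DA = 7700 + 120 × 14.4 = 9428 ft.
B is higher by 9428 − 392 = 9036 ft.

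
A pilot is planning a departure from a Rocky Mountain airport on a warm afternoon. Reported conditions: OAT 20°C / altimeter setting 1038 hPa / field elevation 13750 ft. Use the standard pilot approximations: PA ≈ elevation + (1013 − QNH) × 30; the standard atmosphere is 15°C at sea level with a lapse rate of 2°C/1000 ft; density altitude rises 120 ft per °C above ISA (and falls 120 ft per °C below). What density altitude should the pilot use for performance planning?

16720 ft

Pressure altitude = 13750 + (1013 − 1038) × 30 = 13750 + (-750) = 13000 ft.
ISA temperature at 13000 ft = 15 − 2 × (13000/1000) = -11°C.
ISA deviation = 20 − (-11) = +31°C.
Density altitude = 13000 + 120 × (31) = 16720 ft.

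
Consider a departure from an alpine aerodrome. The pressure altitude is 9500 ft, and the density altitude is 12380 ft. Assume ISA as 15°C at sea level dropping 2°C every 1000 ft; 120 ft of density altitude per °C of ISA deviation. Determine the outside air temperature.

Density altitude − pressure altitude = 12380 − 9500 = +2880 ft.
At 120 ft/°C that is an ISA deviation of 2880/120 = +24°C.
ISA temperature at 9500 ft = 15 − 2 × (9500/1000) = -4°C.
OAT = ISA + deviation = -4 + (+24) = 20°C.

20°C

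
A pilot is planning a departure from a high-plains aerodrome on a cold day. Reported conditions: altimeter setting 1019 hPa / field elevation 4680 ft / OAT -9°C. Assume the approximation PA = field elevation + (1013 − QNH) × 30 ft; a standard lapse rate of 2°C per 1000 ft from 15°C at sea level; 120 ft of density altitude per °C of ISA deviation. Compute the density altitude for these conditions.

Pressure altitude = 4680 + (1013 − 1019) × 30 = 4680 + (-180) = 4500 ft.
ISA temperature at 4500 ft = 15 − 2 × (4500/1000) = 6°C.
ISA deviation = -9 − 6 = -15°C.
Density altitude = 4500 + 120 × (-15) = 2700 ft.

2700 ft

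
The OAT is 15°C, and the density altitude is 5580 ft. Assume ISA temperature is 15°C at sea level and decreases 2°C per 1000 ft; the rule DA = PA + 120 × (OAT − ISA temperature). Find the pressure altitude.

DA = PA + 120 × (OAT − (15 − 2·PA/1000)) = PA + 120·OAT − 1800 + 0.24·PA = 1.24·PA + 120·OAT − 1800.
So 1.24·PA = 5580 − 120 × 15 + 1800 = 5580.
PA = 5580 / 1.24 = 4500 ft.

4500 ft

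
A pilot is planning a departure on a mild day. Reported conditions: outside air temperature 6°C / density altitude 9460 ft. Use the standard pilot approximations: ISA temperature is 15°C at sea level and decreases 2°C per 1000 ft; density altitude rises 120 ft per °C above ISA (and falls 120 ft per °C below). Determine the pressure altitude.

8500 ft

DA = PA + 120 × (OAT − (15 − 2·PA/1000)) = PA + 120·OAT − 1800 + 0.24·PA = 1.24·PA + 120·OAT − 1800.
So 1.24·PA = 9460 − 120 × 6 + 1800 = 10540.
PA = 10540 / 1.24 = 8500 ft.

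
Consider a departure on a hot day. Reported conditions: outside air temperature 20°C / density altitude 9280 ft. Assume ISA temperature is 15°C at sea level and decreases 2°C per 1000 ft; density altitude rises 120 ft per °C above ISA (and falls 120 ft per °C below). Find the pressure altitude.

DA = PA + 120 × (OAT − (15 − 2·PA/1000)) = PA + 120·OAT − 1800 + 0.24·PA = 1.24·PA + 120·OAT − 1800.
So 1.24·PA = 9280 − 120 × 20 + 1800 = 8680.
PA = 8680 / 1.24 = 7000 ft.

7000 ft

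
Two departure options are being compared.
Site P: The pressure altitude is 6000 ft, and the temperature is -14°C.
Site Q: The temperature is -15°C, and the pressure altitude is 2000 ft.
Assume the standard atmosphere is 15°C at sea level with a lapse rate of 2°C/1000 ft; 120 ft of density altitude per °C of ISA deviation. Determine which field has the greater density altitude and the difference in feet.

Site P: ISA temp = 3°C, deviation -17°C, DA = 6000 + 120 × (-17) = 3960 ft.
Site Q: ISA temp = 11°C, deviation -26°C, DA = 2000 + 120 × (-26) = -1120 ft.
Site P is higher by 3960 − (-1120) = 5080 ft.

Site P by 5080 ft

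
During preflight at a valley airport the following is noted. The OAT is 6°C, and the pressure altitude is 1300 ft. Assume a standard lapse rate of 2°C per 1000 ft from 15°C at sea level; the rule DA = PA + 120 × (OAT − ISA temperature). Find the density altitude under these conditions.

ISA temperature at 1300 ft = 15 − 2 × (1300/1000) = 12.4°C.
ISA deviation = 6 − 12.4 = -6.4°C.
Density altitude = 1300 + 120 × (-6.4) = 1300 + (-768) = 532 ft.

532 ft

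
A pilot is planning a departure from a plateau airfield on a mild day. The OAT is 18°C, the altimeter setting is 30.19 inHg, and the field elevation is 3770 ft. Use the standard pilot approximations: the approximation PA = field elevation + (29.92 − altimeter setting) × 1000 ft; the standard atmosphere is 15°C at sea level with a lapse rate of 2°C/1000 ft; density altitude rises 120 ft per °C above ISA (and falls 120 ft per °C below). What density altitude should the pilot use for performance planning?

Pressure altitude = 3770 + (29.92 − 30.19) × 1000 = 3770 + (-270) = 3500 ft.
ISA temperature at 3500 ft = 15 − 2 × (3500/1000) = 8°C.
ISA deviation = 18 − 8 = +10°C.
Density altitude = 3500 + 120 × (10) = 4700 ft.

4700 ft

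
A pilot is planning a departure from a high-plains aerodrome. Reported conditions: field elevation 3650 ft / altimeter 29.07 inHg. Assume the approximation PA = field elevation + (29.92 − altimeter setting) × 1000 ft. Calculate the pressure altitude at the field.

4500 ft

Pressure correction = (29.92 − 29.07) × 1000 = +850 ft.
Pressure altitude = 3650 + (+850) = 4500 ft.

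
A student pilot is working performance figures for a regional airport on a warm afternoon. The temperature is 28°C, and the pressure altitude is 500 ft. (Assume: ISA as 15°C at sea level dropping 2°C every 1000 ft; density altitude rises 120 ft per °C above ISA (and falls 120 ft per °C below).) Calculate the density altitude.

ISA temperature at 500 ft = 15 − 2 × (500/1000) = 14°C.
ISA deviation = 28 − 14 = +14°C.
Density altitude = 500 + 120 × (14) = 500 + (+1680) = 2180 ft.

2180 ft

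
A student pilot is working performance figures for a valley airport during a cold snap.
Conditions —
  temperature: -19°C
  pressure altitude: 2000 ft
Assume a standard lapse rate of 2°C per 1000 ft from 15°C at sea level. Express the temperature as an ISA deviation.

ISA temperature at 2000 ft = 15 − 2 × (2000/1000) = 11°C.
Deviation = OAT − ISA = -19 − 11 = -30°C.

ISA-30°C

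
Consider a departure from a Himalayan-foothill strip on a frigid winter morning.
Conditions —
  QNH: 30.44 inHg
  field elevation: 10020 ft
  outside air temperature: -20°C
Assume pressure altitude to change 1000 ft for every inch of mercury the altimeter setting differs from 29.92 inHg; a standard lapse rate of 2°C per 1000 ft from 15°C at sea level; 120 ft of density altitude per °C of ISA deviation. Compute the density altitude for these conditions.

7580 ft

Pressure altitude = 10020 + (29.92 − 30.44) × 1000 = 10020 + (-520) = 9500 ft.
ISA temperature at 9500 ft = 15 − 2 × (9500/1000) = -4°C.
ISA deviation = -20 − (-4) = -16°C.
Density altitude = 9500 + 120 × (-16) = 7580 ft.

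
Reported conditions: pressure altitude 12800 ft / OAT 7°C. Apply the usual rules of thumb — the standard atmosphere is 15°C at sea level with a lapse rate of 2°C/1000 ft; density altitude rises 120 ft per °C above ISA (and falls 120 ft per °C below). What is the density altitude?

ISA temperature at 12800 ft = 15 − 2 × (12800/1000) = -10.6°C.
ISA deviation = 7 − (-10.6) = +17.6°C.
Density altitude = 12800 + 120 × (17.6) = 12800 + (+2112) = 14912 ft.

14912 ft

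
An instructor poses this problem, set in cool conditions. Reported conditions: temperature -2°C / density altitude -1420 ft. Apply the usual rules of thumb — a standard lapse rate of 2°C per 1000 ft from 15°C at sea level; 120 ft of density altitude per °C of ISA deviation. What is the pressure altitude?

DA = PA + 120 × (OAT − (15 − 2·PA/1000)) = PA + 120·OAT − 1800 + 0.24·PA = 1.24·PA + 120·OAT − 1800.
So 1.24·PA = -1420 − 120 × (-2) + 1800 = 620.
PA = 620 / 1.24 = 500 ft.

500 ft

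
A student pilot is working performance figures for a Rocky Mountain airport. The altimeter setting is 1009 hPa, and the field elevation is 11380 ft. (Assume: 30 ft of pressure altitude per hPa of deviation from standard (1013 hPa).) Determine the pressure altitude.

11500 ft

Pressure correction = (1013 − 1009) × 30 = +120 ft.
Pressure altitude = 11380 + (+120) = 11500 ft.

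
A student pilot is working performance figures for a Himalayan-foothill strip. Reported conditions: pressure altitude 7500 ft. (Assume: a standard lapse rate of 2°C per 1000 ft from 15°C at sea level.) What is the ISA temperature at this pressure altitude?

ISA temperature = 15 − 2 × (7500/1000) = 15 − 15 = 0°C.

0°C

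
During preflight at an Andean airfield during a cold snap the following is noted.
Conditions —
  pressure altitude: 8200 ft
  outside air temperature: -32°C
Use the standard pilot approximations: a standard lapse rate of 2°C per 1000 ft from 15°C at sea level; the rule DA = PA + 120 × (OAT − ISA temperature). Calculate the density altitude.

4528 ft

ISA temperature at 8200 ft = 15 − 2 × (8200/1000) = -1.4°C.
ISA deviation = -32 − (-1.4) = -30.6°C.
Density altitude = 8200 + 120 × (-30.6) = 8200 + (-3672) = 4528 ft.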